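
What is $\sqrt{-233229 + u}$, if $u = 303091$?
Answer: $\sqrt{69862} \approx 264.31$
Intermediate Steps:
$\sqrt{-233229 + u} = \sqrt{-233229 + 303091} = \sqrt{69862}$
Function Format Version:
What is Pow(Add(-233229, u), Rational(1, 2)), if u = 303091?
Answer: Pow(69862, Rational(1, 2)) ≈ 264.31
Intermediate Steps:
Pow(Add(-233229, u), Rational(1, 2)) = Pow(Add(-233229, 303091), Rational(1, 2)) = Pow(69862, Rational(1, 2))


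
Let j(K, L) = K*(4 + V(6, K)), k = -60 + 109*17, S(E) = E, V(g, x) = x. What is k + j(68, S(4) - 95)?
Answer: 6689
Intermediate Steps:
k = 1793 (k = -60 + 1853 = 1793)
j(K, L) = K*(4 + K)
k + j(68, S(4) - 95) = 1793 + 68*(4 + 68) = 1793 + 68*72 = 1793 + 4896 = 6689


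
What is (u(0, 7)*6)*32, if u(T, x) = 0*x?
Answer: 0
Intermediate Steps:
u(T, x) = 0
(u(0, 7)*6)*32 = (0*6)*32 = 0*32 = 0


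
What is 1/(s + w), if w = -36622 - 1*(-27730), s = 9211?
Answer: 1/319 ≈ 0.0031348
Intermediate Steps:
w = -8892 (w = -36622 + 27730 = -8892)
1/(s + w) = 1/(9211 - 8892) = 1/319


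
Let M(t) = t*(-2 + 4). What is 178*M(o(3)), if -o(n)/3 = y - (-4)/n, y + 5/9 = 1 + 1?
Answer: -8900/3 ≈ -2966.7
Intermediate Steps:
y = 13/9 (y = -5/9 + (1 + 1) = -5/9 + 2 = 13/9 ≈ 1.4444)
o(n) = -13/3 - 12/n (o(n) = -3*(13/9 - (-4)/n) = -3*(13/9 + 4/n) = -13/3 - 12/n)
M(t) = 2*t (M(t) = t*2 = 2*t)
178*M(o(3)) = 178*(2*(-13/3 - 12/3)) = 178*(2*(-13/3 - 12*⅓)) = 178*(2*(-13/3 - 4)) = 178*(2*(-25/3)) = 178*(-50/3) = -8900/3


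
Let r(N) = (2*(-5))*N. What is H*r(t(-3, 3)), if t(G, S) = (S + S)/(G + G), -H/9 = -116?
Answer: 10440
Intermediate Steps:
H = 1044 (H = -9*(-116) = 1044)
t(G, S) = S/G (t(G, S) = (2*S)/((2*G)) = (2*S)*(1/(2*G)) = S/G)
r(N) = -10*N
H*r(t(-3, 3)) = 1044*(-30/(-3)) = 1044*(-30*(-1)/3) = 1044*(-10*(-1)) = 1044*10 = 10440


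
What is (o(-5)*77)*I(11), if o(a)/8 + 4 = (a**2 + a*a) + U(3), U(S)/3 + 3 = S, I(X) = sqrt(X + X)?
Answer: 28336*sqrt(22) ≈ 1.3291e+5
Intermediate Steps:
I(X) = sqrt(2)*sqrt(X) (I(X) = sqrt(2*X) = sqrt(2)*sqrt(X))
U(S) = -9 + 3*S
o(a) = -32 + 16*a**2 (o(a) = -32 + 8*((a**2 + a*a) + (-9 + 3*3)) = -32 + 8*((a**2 + a**2) + (-9 + 9)) = -32 + 8*(2*a**2 + 0) = -32 + 8*(2*a**2) = -32 + 16*a**2)
(o(-5)*77)*I(11) = ((-32 + 16*(-5)**2)*77)*(sqrt(2)*sqrt(11)) = ((-32 + 16*25)*77)*sqrt(22) = ((-32 + 400)*77)*sqrt(22) = (368*77)*sqrt(22) = 28336*sqrt(22)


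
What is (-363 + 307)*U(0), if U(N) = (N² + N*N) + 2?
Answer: -112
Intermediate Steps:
U(N) = 2 + 2*N² (U(N) = (N² + N²) + 2 = 2*N² + 2 = 2 + 2*N²)
(-363 + 307)*U(0) = (-363 + 307)*(2 + 2*0²) = -56*(2 + 2*0) = -56*(2 + 0) = -56*2 = -112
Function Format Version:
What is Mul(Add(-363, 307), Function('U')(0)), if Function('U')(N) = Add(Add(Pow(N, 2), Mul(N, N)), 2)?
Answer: -112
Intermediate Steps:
Function('U')(N) = Add(2, Mul(2, Pow(N, 2))) (Function('U')(N) = Add(Add(Pow(N, 2), Pow(N, 2)), 2) = Add(Mul(2, Pow(N, 2)), 2) = Add(2, Mul(2, Pow(N, 2))))
Mul(Add(-363, 307), Function('U')(0)) = Mul(Add(-363, 307), Add(2, Mul(2, Pow(0, 2)))) = Mul(-56, Add(2, Mul(2, 0))) = Mul(-56, Add(2, 0)) = Mul(-56, 2) = -112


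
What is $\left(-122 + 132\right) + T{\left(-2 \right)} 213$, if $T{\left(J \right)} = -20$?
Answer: $-4250$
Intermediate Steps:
$\left(-122 + 132\right) + T{\left(-2 \right)} 213 = \left(-122 + 132\right) - 4260 = 10 - 4260 = -4250$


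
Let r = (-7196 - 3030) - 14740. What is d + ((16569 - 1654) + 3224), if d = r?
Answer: -6827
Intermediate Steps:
r = -24966 (r = -10226 - 14740 = -24966)
d = -24966
d + ((16569 - 1654) + 3224) = -24966 + ((16569 - 1654) + 3224) = -24966 + (14915 + 3224) = -24966 + 18139 = -6827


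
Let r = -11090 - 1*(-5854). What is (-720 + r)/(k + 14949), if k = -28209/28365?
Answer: -14078495/35333348 ≈ -0.39845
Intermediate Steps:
k = -9403/9455 (k = -28209*1/28365 = -9403/9455 ≈ -0.99450)
r = -5236 (r = -11090 + 5854 = -5236)
(-720 + r)/(k + 14949) = (-720 - 5236)/(-9403/9455 + 14949) = -5956/141333392/9455 = -5956*9455/141333392 = -14078495/35333348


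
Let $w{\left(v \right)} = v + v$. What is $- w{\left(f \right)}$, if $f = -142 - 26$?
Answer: $336$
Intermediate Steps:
$f = -168$ ($f = -142 - 26 = -168$)
$w{\left(v \right)} = 2 v$
$- w{\left(f \right)} = - 2 \left(-168\right) = \left(-1\right) \left(-336\right) = 336$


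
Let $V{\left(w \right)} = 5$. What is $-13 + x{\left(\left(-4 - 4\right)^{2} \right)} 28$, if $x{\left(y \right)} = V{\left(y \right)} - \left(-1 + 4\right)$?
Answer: $43$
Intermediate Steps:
$x{\left(y \right)} = 2$ ($x{\left(y \right)} = 5 - \left(-1 + 4\right) = 5 - 3 = 2$)
$-13 + x{\left(\left(-4 - 4\right)^{2} \right)} 28 = -13 + 2 \cdot 28 = -13 + 56 = 43$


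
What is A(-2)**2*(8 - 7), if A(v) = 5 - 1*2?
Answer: 9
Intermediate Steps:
A(v) = 3 (A(v) = 5 - 2 = 3)
A(-2)**2*(8 - 7) = 3**2*(8 - 7) = 9*1 = 9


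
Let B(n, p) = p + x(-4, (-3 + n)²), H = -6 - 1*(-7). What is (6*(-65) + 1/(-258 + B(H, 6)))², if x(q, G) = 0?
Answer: 9659154961/63504 ≈ 1.5210e+5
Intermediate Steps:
H = 1 (H = -6 + 7 = 1)
B(n, p) = p (B(n, p) = p + 0 = p)
(6*(-65) + 1/(-258 + B(H, 6)))² = (6*(-65) + 1/(-258 + 6))² = (-390 + 1/(-252))² = (-390 - 1/252)² = (-98281/252)² = 9659154961/63504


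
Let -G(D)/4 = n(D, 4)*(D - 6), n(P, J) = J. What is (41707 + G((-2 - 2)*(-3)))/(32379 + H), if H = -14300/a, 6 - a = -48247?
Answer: 2007855583/1562369587 ≈ 1.2851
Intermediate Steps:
a = 48253 (a = 6 - 1*(-48247) = 6 + 48247 = 48253)
H = -14300/48253 ≈ -0.29635
G(D) = 96 - 16*D (G(D) = -16*(D - 6) = -16*(-6 + D) = -4*(-24 + 4*D) = 96 - 16*D)
(41707 + G((-2 - 2)*(-3)))/(32379 + H) = (41707 + (96 - 16*(-2 - 2)*(-3)))/(32379 - 14300/48253) = (41707 + (96 - (-64)*(-3)))/(1562369587/48253) = (41707 + (96 - 16*12))*(48253/1562369587) = (41707 + (96 - 192))*(48253/1562369587) = (41707 - 96)*(48253/1562369587) = 41611*(48253/1562369587) = 2007855583/1562369587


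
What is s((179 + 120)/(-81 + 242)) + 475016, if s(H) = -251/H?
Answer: 6173451/13 ≈ 4.7488e+5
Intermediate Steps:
s(H) = -251/H
s((179 + 120)/(-81 + 242)) + 475016 = -251*(-81 + 242)/(179 + 120) + 475016 = -251/(299/161) + 475016 = -251/(299*(1/161)) + 475016 = -251/13/7 + 475016 = -251*7/13 + 475016 = -1757/13 + 475016 = 6173451/13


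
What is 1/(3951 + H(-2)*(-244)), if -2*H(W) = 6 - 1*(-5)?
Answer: 1/5293 ≈ 0.00018893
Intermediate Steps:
H(W) = -11/2 (H(W) = -(6 - 1*(-5))/2 = -(6 + 5)/2 = -½*11 = -11/2)
1/(3951 + H(-2)*(-244)) = 1/(3951 - 11/2*(-244)) = 1/(3951 + 1342) = 1/5293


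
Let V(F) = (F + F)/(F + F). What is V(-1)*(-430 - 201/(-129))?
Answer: -18423/43 ≈ -428.44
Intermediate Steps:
V(F) = 1 (V(F) = (2*F)/((2*F)) = (2*F)*(1/(2*F)) = 1)
V(-1)*(-430 - 201/(-129)) = 1*(-430 - 201/(-129)) = 1*(-430 - 201*(-1/129)) = 1*(-430 + 67/43) = 1*(-18423/43) = -18423/43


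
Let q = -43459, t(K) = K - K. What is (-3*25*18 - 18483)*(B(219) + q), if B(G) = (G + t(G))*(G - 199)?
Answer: 775053807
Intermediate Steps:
t(K) = 0
B(G) = G*(-199 + G) (B(G) = (G + 0)*(G - 199) = G*(-199 + G))
(-3*25*18 - 18483)*(B(219) + q) = (-3*25*18 - 18483)*(219*(-199 + 219) - 43459) = (-75*18 - 18483)*(219*20 - 43459) = (-1350 - 18483)*(4380 - 43459) = -19833*(-39079) = 775053807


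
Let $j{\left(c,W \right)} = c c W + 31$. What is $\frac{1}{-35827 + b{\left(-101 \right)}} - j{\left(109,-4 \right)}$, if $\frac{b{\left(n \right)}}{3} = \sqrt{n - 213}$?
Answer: $\frac{60960910789388}{1283576755} - \frac{3 i \sqrt{314}}{1283576755} \approx 47493.0 - 4.1416 \cdot 10^{-8} i$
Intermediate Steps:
$j{\left(c,W \right)} = 31 + W c^{2}$ ($j{\left(c,W \right)} = c^{2} W + 31 = W c^{2} + 31 = 31 + W c^{2}$)
$b{\left(n \right)} = 3 \sqrt{-213 + n}$ ($b{\left(n \right)} = 3 \sqrt{n - 213} = 3 \sqrt{-213 + n}$)
$\frac{1}{-35827 + b{\left(-101 \right)}} - j{\left(109,-4 \right)} = \frac{1}{-35827 + 3 \sqrt{-213 - 101}} - \left(31 - 4 \cdot 109^{2}\right) = \frac{1}{-35827 + 3 \sqrt{-314}} - \left(31 - 47524\right) = \frac{1}{-35827 + 3 i \sqrt{314}} - \left(31 - 47524\right) = \frac{1}{-35827 + 3 i \sqrt{314}} - -47493 = \frac{1}{-35827 + 3 i \sqrt{314}} + 47493 = 47493 + \frac{1}{-35827 + 3 i \sqrt{314}}$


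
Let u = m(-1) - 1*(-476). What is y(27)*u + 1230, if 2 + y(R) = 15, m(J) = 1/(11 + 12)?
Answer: 170627/23 ≈ 7418.6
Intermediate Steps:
m(J) = 1/23
y(R) = 13 (y(R) = -2 + 15 = 13)
u = 10949/23 (u = 1/23 - 1*(-476) = 1/23 + 476 = 10949/23 ≈ 476.04)
y(27)*u + 1230 = 13*(10949/23) + 1230 = 142337/23 + 1230 = 170627/23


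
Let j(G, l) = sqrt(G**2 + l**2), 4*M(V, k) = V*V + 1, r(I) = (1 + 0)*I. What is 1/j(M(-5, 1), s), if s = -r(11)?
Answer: 2*sqrt(653)/653 ≈ 0.078266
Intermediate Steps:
r(I) = I (r(I) = 1*I = I)
M(V, k) = 1/4 + V**2/4 (M(V, k) = (V*V + 1)/4 = (V**2 + 1)/4 = (1 + V**2)/4 = 1/4 + V**2/4)
s = -11 (s = -1*11 = -11)
1/j(M(-5, 1), s) = 1/(sqrt((1/4 + (1/4)*(-5)**2)**2 + (-11)**2)) = 1/(sqrt((1/4 + (1/4)*25)**2 + 121)) = 1/(sqrt((1/4 + 25/4)**2 + 121)) = 1/(sqrt((13/2)**2 + 121)) = 1/(sqrt(169/4 + 121)) = 1/(sqrt(653/4)) = 1/(sqrt(653)/2) = 2*sqrt(653)/653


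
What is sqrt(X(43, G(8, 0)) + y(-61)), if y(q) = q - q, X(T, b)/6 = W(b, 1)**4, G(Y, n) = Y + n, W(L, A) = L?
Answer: 64*sqrt(6) ≈ 156.77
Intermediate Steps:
X(T, b) = 6*b**4
y(q) = 0
sqrt(X(43, G(8, 0)) + y(-61)) = sqrt(6*(8 + 0)**4 + 0) = sqrt(6*8**4 + 0) = sqrt(6*4096 + 0) = sqrt(24576 + 0) = sqrt(24576) = 64*sqrt(6)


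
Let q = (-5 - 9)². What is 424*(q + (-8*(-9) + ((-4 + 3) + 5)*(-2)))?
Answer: 110240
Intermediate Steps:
q = 196 (q = (-14)² = 196)
424*(q + (-8*(-9) + ((-4 + 3) + 5)*(-2))) = 424*(196 + (-8*(-9) + ((-4 + 3) + 5)*(-2))) = 424*(196 + (72 + (-1 + 5)*(-2))) = 424*(196 + (72 + 4*(-2))) = 424*(196 + (72 - 8)) = 424*(196 + 64) = 424*260 = 110240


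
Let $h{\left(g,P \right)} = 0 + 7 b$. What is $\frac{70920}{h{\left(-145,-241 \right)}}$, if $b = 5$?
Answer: $\frac{14184}{7} \approx 2026.3$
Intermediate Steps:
$h{\left(g,P \right)} = 35$ ($h{\left(g,P \right)} = 0 + 7 \cdot 5 = 0 + 35 = 35$)
$\frac{70920}{h{\left(-145,-241 \right)}} = \frac{70920}{35} = 70920 \cdot \frac{1}{35} = \frac{14184}{7}$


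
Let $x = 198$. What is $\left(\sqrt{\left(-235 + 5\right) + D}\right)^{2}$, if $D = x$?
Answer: $-32$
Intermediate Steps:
$D = 198$
$\left(\sqrt{\left(-235 + 5\right) + D}\right)^{2} = \left(\sqrt{\left(-235 + 5\right) + 198}\right)^{2} = \left(\sqrt{-230 + 198}\right)^{2} = \left(\sqrt{-32}\right)^{2} = \left(4 i \sqrt{2}\right)^{2} = -32$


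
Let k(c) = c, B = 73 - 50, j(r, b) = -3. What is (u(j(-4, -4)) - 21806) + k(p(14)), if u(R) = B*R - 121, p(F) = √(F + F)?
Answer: -21996 + 2*√7 ≈ -21991.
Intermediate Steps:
B = 23
p(F) = √2*√F (p(F) = √(2*F) = √2*√F)
u(R) = -121 + 23*R (u(R) = 23*R - 121 = -121 + 23*R)
(u(j(-4, -4)) - 21806) + k(p(14)) = ((-121 + 23*(-3)) - 21806) + √2*√14 = ((-121 - 69) - 21806) + 2*√7 = (-190 - 21806) + 2*√7 = -21996 + 2*√7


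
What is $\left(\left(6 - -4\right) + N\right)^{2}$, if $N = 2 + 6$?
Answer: $324$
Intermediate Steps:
$N = 8$
$\left(\left(6 - -4\right) + N\right)^{2} = \left(\left(6 - -4\right) + 8\right)^{2} = \left(\left(6 + 4\right) + 8\right)^{2} = \left(10 + 8\right)^{2} = 18^{2} = 324$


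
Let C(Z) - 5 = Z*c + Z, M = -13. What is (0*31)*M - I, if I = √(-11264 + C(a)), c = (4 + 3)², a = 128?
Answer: -I*√4859 ≈ -69.707*I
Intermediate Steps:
c = 49 (c = 7² = 49)
C(Z) = 5 + 50*Z (C(Z) = 5 + (Z*49 + Z) = 5 + (49*Z + Z) = 5 + 50*Z)
I = I*√4859 (I = √(-11264 + (5 + 50*128)) = √(-11264 + (5 + 6400)) = √(-11264 + 6405) = √(-4859) = I*√4859 ≈ 69.707*I)
(0*31)*M - I = (0*31)*(-13) - I*√4859 = 0*(-13) - I*√4859 = 0 - I*√4859 = -I*√4859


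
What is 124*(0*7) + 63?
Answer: 63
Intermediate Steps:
124*(0*7) + 63 = 124*0 + 63 = 0 + 63 = 63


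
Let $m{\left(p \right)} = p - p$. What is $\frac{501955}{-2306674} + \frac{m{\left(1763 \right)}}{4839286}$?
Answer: $- \frac{501955}{2306674} \approx -0.21761$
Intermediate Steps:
$m{\left(p \right)} = 0$
$\frac{501955}{-2306674} + \frac{m{\left(1763 \right)}}{4839286} = \frac{501955}{-2306674} + \frac{0}{4839286} = 501955 \left(- \frac{1}{2306674}\right) + 0 \cdot \frac{1}{4839286} = - \frac{501955}{2306674} + 0 = - \frac{501955}{2306674}$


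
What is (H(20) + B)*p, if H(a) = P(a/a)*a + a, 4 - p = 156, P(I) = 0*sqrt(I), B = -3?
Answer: -2584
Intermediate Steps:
P(I) = 0
p = -152 (p = 4 - 1*156 = 4 - 156 = -152)
H(a) = a (H(a) = 0*a + a = 0 + a = a)
(H(20) + B)*p = (20 - 3)*(-152) = 17*(-152) = -2584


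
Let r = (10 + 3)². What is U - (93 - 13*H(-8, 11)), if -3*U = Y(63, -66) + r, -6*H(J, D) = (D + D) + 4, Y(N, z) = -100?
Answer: -517/3 ≈ -172.33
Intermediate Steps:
r = 169 (r = 13² = 169)
H(J, D) = -⅔ - D/3 (H(J, D) = -((D + D) + 4)/6 = -(2*D + 4)/6 = -(4 + 2*D)/6 = -⅔ - D/3)
U = -23 (U = -(-100 + 169)/3 = -⅓*69 = -23)
U - (93 - 13*H(-8, 11)) = -23 - (93 - 13*(-⅔ - ⅓*11)) = -23 - (93 - 13*(-⅔ - 11/3)) = -23 - (93 - 13*(-13/3)) = -23 - (93 + 169/3) = -23 - 1*448/3 = -23 - 448/3 = -517/3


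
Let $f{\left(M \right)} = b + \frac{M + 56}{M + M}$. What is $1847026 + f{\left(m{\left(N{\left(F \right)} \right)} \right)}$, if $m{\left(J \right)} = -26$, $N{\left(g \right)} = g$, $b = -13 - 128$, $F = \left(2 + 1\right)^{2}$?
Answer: $\frac{48018995}{26} \approx 1.8469 \cdot 10^{6}$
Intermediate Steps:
$F = 9$ ($F = 3^{2} = 9$)
$b = -141$ ($b = -13 - 128 = -141$)
$f{\left(M \right)} = -141 + \frac{56 + M}{2 M}$ ($f{\left(M \right)} = -141 + \frac{M + 56}{M + M} = -141 + \frac{56 + M}{2 M}$)
$1847026 + f{\left(m{\left(N{\left(F \right)} \right)} \right)} = 1847026 - \left(\frac{281}{2} - \frac{28}{-26}\right) = 1847026 + \left(- \frac{281}{2} + 28 \left(- \frac{1}{26}\right)\right) = 1847026 - \frac{3681}{26} = \frac{48018995}{26}$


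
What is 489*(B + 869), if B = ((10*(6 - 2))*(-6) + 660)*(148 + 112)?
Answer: 53823741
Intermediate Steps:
B = 109200 (B = ((10*4)*(-6) + 660)*260 = (40*(-6) + 660)*260 = (-240 + 660)*260 = 420*260 = 109200)
489*(B + 869) = 489*(109200 + 869) = 489*110069 = 53823741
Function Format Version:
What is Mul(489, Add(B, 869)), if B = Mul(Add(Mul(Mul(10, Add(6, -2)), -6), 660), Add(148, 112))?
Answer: 53823741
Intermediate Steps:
B = 109200 (B = Mul(Add(Mul(Mul(10, 4), -6), 660), 260) = Mul(Add(Mul(40, -6), 660), 260) = Mul(Add(-240, 660), 260) = Mul(420, 260) = 109200)
Mul(489, Add(B, 869)) = Mul(489, Add(109200, 869)) = Mul(489, 110069) = 53823741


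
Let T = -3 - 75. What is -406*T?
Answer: 31668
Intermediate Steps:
T = -78
-406*T = -406*(-78) = 31668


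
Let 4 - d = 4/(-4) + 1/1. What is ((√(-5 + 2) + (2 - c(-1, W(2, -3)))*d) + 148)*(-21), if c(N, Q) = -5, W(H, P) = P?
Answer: -3696 - 21*I*√3 ≈ -3696.0 - 36.373*I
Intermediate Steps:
d = 4 (d = 4 - (4/(-4) + 1/1) = 4 - (4*(-¼) + 1*1) = 4 - (-1 + 1) = 4 - 1*0 = 4 + 0 = 4)
((√(-5 + 2) + (2 - c(-1, W(2, -3)))*d) + 148)*(-21) = ((√(-5 + 2) + (2 - 1*(-5))*4) + 148)*(-21) = ((√(-3) + (2 + 5)*4) + 148)*(-21) = ((I*√3 + 7*4) + 148)*(-21) = ((I*√3 + 28) + 148)*(-21) = ((28 + I*√3) + 148)*(-21) = (176 + I*√3)*(-21) = -3696 - 21*I*√3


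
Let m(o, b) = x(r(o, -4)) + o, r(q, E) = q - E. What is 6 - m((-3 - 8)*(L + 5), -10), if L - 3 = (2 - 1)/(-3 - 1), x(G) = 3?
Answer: 353/4 ≈ 88.250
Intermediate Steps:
L = 11/4 (L = 3 + (2 - 1)/(-3 - 1) = 3 + 1/(-4) = 3 + 1*(-¼) = 3 - ¼ = 11/4 ≈ 2.7500)
m(o, b) = 3 + o
6 - m((-3 - 8)*(L + 5), -10) = 6 - (3 + (-3 - 8)*(11/4 + 5)) = 6 - (3 - 11*31/4) = 6 - (3 - 341/4) = 6 - 1*(-329/4) = 6 + 329/4 = 353/4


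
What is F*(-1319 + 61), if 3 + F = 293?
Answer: -364820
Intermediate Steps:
F = 290 (F = -3 + 293 = 290)
F*(-1319 + 61) = 290*(-1319 + 61) = 290*(-1258) = -364820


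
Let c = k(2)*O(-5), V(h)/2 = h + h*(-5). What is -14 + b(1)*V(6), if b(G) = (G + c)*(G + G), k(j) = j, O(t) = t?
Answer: 850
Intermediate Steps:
V(h) = -8*h (V(h) = 2*(h + h*(-5)) = 2*(h - 5*h) = 2*(-4*h) = -8*h)
c = -10 (c = 2*(-5) = -10)
b(G) = 2*G*(-10 + G) (b(G) = (G - 10)*(G + G) = (-10 + G)*(2*G) = 2*G*(-10 + G))
-14 + b(1)*V(6) = -14 + (2*1*(-10 + 1))*(-8*6) = -14 + (2*1*(-9))*(-48) = -14 - 18*(-48) = -14 + 864 = 850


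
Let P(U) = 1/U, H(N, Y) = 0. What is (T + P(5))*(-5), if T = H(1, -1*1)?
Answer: -1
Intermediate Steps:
T = 0
(T + P(5))*(-5) = (0 + 1/5)*(-5) = (0 + ⅕)*(-5) = (⅕)*(-5) = -1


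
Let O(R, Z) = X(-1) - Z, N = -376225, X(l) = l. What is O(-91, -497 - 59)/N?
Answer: -111/75245 ≈ -0.0014752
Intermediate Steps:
O(R, Z) = -1 - Z
O(-91, -497 - 59)/N = (-1 - (-497 - 59))/(-376225) = (-1 - 1*(-556))*(-1/376225) = (-1 + 556)*(-1/376225) = 555*(-1/376225) = -111/75245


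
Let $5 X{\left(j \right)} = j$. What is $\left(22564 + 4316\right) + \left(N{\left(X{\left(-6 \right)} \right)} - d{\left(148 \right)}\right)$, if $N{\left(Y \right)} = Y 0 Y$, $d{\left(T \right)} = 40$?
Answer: $26840$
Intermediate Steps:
$X{\left(j \right)} = \frac{j}{5}$
$N{\left(Y \right)} = 0$ ($N{\left(Y \right)} = 0 Y = 0$)
$\left(22564 + 4316\right) + \left(N{\left(X{\left(-6 \right)} \right)} - d{\left(148 \right)}\right) = \left(22564 + 4316\right) + \left(0 - 40\right) = 26880 + \left(0 - 40\right) = 26880 - 40 = 26840$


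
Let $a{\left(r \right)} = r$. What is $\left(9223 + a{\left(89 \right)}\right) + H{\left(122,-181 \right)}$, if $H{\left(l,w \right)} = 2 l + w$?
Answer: $9375$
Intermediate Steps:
$H{\left(l,w \right)} = w + 2 l$
$\left(9223 + a{\left(89 \right)}\right) + H{\left(122,-181 \right)} = \left(9223 + 89\right) + \left(-181 + 2 \cdot 122\right) = 9312 + \left(-181 + 244\right) = 9312 + 63 = 9375$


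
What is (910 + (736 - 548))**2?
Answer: 1205604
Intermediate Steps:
(910 + (736 - 548))**2 = (910 + 188)**2 = 1098**2 = 1205604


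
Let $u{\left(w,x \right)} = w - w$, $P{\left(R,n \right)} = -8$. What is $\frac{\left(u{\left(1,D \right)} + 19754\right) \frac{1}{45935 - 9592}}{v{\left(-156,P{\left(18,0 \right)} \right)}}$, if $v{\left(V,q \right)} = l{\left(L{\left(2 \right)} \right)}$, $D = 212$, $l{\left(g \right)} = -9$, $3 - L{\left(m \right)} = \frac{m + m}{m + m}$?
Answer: $- \frac{19754}{327087} \approx -0.060394$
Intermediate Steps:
$L{\left(m \right)} = 2$ ($L{\left(m \right)} = 3 - \frac{m + m}{m + m} = 3 - \frac{2 m}{2 m} = 3 - 2 m \frac{1}{2 m} = 3 - 1 = 2$)
$u{\left(w,x \right)} = 0$
$v{\left(V,q \right)} = -9$
$\frac{\left(u{\left(1,D \right)} + 19754\right) \frac{1}{45935 - 9592}}{v{\left(-156,P{\left(18,0 \right)} \right)}} = \frac{\left(0 + 19754\right) \frac{1}{45935 - 9592}}{-9} = \frac{19754}{36343} \left(- \frac{1}{9}\right) = - \frac{19754}{327087}$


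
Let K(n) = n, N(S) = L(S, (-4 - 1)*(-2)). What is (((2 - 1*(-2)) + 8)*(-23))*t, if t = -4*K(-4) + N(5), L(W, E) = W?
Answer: -5796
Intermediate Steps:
N(S) = S
t = 21 (t = -4*(-4) + 5 = 16 + 5 = 21)
(((2 - 1*(-2)) + 8)*(-23))*t = (((2 - 1*(-2)) + 8)*(-23))*21 = (((2 + 2) + 8)*(-23))*21 = ((4 + 8)*(-23))*21 = (12*(-23))*21 = -276*21 = -5796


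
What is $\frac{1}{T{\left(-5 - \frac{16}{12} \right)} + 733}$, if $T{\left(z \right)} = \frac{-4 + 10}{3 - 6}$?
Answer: $\frac{1}{731} \approx 0.001368$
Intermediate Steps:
$T{\left(z \right)} = -2$ ($T{\left(z \right)} = \frac{6}{-3} = 6 \left(- \frac{1}{3}\right) = -2$)
$\frac{1}{T{\left(-5 - \frac{16}{12} \right)} + 733} = \frac{1}{-2 + 733} = \frac{1}{731}$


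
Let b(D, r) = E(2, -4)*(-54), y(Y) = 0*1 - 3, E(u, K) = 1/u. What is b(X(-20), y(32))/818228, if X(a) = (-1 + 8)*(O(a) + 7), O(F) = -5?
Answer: -27/818228 ≈ -3.2998e-5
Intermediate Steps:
y(Y) = -3 (y(Y) = 0 - 3 = -3)
X(a) = 14 (X(a) = (-1 + 8)*(-5 + 7) = 7*2 = 14)
b(D, r) = -27 (b(D, r) = -54/2 = (1/2)*(-54) = -27)
b(X(-20), y(32))/818228 = -27/818228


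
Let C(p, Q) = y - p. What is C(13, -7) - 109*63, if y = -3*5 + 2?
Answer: -6893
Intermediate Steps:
y = -13 (y = -15 + 2 = -13)
C(p, Q) = -13 - p
C(13, -7) - 109*63 = (-13 - 1*13) - 109*63 = (-13 - 13) - 6867 = -26 - 6867 = -6893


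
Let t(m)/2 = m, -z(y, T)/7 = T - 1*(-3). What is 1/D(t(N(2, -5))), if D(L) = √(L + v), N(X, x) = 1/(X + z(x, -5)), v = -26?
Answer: -2*I*√46/69 ≈ -0.19659*I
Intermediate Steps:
z(y, T) = -21 - 7*T (z(y, T) = -7*(T - 1*(-3)) = -7*(T + 3) = -7*(3 + T) = -21 - 7*T)
N(X, x) = 1/(14 + X) (N(X, x) = 1/(X + (-21 - 7*(-5))) = 1/(X + (-21 + 35)) = 1/(X + 14) = 1/(14 + X))
t(m) = 2*m
D(L) = √(-26 + L) (D(L) = √(L - 26) = √(-26 + L))
1/D(t(N(2, -5))) = 1/(√(-26 + 2/(14 + 2))) = 1/(√(-26 + 2/16)) = 1/(√(-26 + 2*(1/16))) = 1/(√(-26 + ⅛)) = 1/(√(-207/8)) = 1/(3*I*√46/4) = -2*I*√46/69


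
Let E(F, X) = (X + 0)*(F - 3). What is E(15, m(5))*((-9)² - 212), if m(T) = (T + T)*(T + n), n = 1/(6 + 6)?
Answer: -79910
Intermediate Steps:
n = 1/12 ≈ 0.083333
m(T) = 2*T*(1/12 + T) (m(T) = (T + T)*(T + 1/12) = (2*T)*(1/12 + T) = 2*T*(1/12 + T))
E(F, X) = X*(-3 + F)
E(15, m(5))*((-9)² - 212) = (((⅙)*5*(1 + 12*5))*(-3 + 15))*((-9)² - 212) = (((⅙)*5*(1 + 60))*12)*(81 - 212) = (((⅙)*5*61)*12)*(-131) = ((305/6)*12)*(-131) = 610*(-131) = -79910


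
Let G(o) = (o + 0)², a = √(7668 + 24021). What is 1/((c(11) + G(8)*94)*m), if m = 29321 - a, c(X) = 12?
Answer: 29321/5182207413856 + 3*√3521/5182207413856 ≈ 5.6924e-9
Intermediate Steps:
a = 3*√3521 (a = √31689 = 3*√3521 ≈ 178.01)
m = 29321 - 3*√3521 ≈ 29143.
G(o) = o²
1/((c(11) + G(8)*94)*m) = 1/((12 + 8²*94)*(29321 - 3*√3521)) = 1/((12 + 64*94)*(29321 - 3*√3521)) = 1/((12 + 6016)*(29321 - 3*√3521)) = 1/(6028*(29321 - 3*√3521))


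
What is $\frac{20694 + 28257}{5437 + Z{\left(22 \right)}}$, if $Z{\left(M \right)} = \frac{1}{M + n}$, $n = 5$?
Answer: $\frac{1321677}{146800} \approx 9.0033$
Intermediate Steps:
$Z{\left(M \right)} = \frac{1}{5 + M}$ ($Z{\left(M \right)} = \frac{1}{M + 5} = \frac{1}{5 + M}$)
$\frac{20694 + 28257}{5437 + Z{\left(22 \right)}} = \frac{20694 + 28257}{5437 + \frac{1}{5 + 22}} = \frac{48951}{5437 + \frac{1}{27}} = \frac{48951}{\frac{146800}{27}} = 48951 \cdot \frac{27}{146800} = \frac{1321677}{146800}$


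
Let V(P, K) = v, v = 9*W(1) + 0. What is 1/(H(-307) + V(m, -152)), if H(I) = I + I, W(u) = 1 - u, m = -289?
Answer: -1/614 ≈ -0.0016287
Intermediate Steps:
v = 0 (v = 9*(1 - 1*1) + 0 = 9*(1 - 1) + 0 = 9*0 + 0 = 0 + 0 = 0)
V(P, K) = 0
H(I) = 2*I
1/(H(-307) + V(m, -152)) = 1/(2*(-307) + 0) = 1/(-614 + 0) = 1/(-614) = -1/614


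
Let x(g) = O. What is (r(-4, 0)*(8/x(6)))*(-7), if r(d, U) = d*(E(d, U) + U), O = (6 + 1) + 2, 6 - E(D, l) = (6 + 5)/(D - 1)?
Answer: 9184/45 ≈ 204.09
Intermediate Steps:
E(D, l) = 6 - 11/(-1 + D) (E(D, l) = 6 - (6 + 5)/(D - 1) = 6 - 11/(-1 + D))
O = 9 (O = 7 + 2 = 9)
x(g) = 9
r(d, U) = d*(U + (-17 + 6*d)/(-1 + d)) (r(d, U) = d*((-17 + 6*d)/(-1 + d) + U) = d*(U + (-17 + 6*d)/(-1 + d)))
(r(-4, 0)*(8/x(6)))*(-7) = ((-4*(-17 + 6*(-4) + 0*(-1 - 4))/(-1 - 4))*(8/9))*(-7) = ((-4*(-17 - 24 + 0*(-5))/(-5))*(8*(⅑)))*(-7) = (-4*(-⅕)*(-17 - 24 + 0)*(8/9))*(-7) = (-4*(-⅕)*(-41)*(8/9))*(-7) = -164/5*8/9*(-7) = -1312/45*(-7) = 9184/45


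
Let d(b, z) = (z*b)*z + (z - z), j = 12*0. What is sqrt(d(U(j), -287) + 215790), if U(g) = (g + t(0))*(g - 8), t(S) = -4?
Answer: sqrt(2851598) ≈ 1688.7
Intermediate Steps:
j = 0
U(g) = (-8 + g)*(-4 + g) (U(g) = (g - 4)*(g - 8) = (-4 + g)*(-8 + g) = (-8 + g)*(-4 + g))
d(b, z) = b*z**2 (d(b, z) = (b*z)*z + 0 = b*z**2 + 0 = b*z**2)
sqrt(d(U(j), -287) + 215790) = sqrt((32 + 0**2 - 12*0)*(-287)**2 + 215790) = sqrt((32 + 0 + 0)*82369 + 215790) = sqrt(32*82369 + 215790) = sqrt(2635808 + 215790) = sqrt(2851598)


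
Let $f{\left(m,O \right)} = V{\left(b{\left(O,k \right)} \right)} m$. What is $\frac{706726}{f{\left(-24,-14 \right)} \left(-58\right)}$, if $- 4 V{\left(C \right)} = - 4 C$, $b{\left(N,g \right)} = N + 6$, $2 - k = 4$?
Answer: $- \frac{353363}{5568} \approx -63.463$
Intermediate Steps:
$k = -2$ ($k = 2 - 4 = -2$)
$b{\left(N,g \right)} = 6 + N$
$V{\left(C \right)} = C$ ($V{\left(C \right)} = - \frac{\left(-4\right) C}{4} = C$)
$f{\left(m,O \right)} = m \left(6 + O\right)$ ($f{\left(m,O \right)} = \left(6 + O\right) m = m \left(6 + O\right)$)
$\frac{706726}{f{\left(-24,-14 \right)} \left(-58\right)} = \frac{706726}{- 24 \left(6 - 14\right) \left(-58\right)} = \frac{706726}{\left(-24\right) \left(-8\right) \left(-58\right)} = \frac{706726}{192 \left(-58\right)} = \frac{706726}{-11136} = 706726 \left(- \frac{1}{11136}\right) = - \frac{353363}{5568}$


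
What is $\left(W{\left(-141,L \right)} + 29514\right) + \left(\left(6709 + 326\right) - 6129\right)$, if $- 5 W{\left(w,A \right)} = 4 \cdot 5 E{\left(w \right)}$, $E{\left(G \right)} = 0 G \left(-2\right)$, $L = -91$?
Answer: $30420$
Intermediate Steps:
$E{\left(G \right)} = 0$ ($E{\left(G \right)} = 0 \left(-2\right) = 0$)
$W{\left(w,A \right)} = 0$ ($W{\left(w,A \right)} = - \frac{4 \cdot 5 \cdot 0}{5} = - \frac{20 \cdot 0}{5} = \left(- \frac{1}{5}\right) 0 = 0$)
$\left(W{\left(-141,L \right)} + 29514\right) + \left(\left(6709 + 326\right) - 6129\right) = \left(0 + 29514\right) + \left(\left(6709 + 326\right) - 6129\right) = 29514 + \left(7035 - 6129\right) = 29514 + 906 = 30420$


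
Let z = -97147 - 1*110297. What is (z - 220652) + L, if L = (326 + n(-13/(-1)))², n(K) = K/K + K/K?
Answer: -320512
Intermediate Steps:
z = -207444 (z = -97147 - 110297 = -207444)
n(K) = 2 (n(K) = 1 + 1 = 2)
L = 107584 (L = (326 + 2)² = 328² = 107584)
(z - 220652) + L = (-207444 - 220652) + 107584 = -428096 + 107584 = -320512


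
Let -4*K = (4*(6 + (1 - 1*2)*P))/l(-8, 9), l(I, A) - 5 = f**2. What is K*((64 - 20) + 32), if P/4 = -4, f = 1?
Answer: -836/3 ≈ -278.67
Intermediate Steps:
P = -16 (P = 4*(-4) = -16)
l(I, A) = 6 (l(I, A) = 5 + 1**2 = 5 + 1 = 6)
K = -11/3 (K = -4*(6 + (1 - 1*2)*(-16))/(4*6) = -4*(6 + (1 - 2)*(-16))/(4*6) = -4*(6 - 1*(-16))/(4*6) = -4*(6 + 16)/(4*6) = -4*22/(4*6) = -22/6 = -1/4*44/3 = -11/3 ≈ -3.6667)
K*((64 - 20) + 32) = -11*((64 - 20) + 32)/3 = -11*(44 + 32)/3 = -11/3*76 = -836/3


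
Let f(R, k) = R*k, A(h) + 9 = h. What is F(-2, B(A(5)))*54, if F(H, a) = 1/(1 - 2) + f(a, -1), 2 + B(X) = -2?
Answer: 162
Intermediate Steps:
A(h) = -9 + h
B(X) = -4 (B(X) = -2 - 2 = -4)
F(H, a) = -1 - a (F(H, a) = 1/(1 - 2) + a*(-1) = 1/(-1) - a = -1 - a)
F(-2, B(A(5)))*54 = (-1 - 1*(-4))*54 = (-1 + 4)*54 = 3*54 = 162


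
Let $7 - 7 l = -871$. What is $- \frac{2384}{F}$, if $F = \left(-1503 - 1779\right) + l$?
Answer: $\frac{1043}{1381} \approx 0.75525$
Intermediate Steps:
$l = \frac{878}{7}$ ($l = 1 - - \frac{871}{7} = 1 + \frac{871}{7} = \frac{878}{7} \approx 125.43$)
$F = - \frac{22096}{7}$ ($F = \left(-1503 - 1779\right) + \frac{878}{7} = -3282 + \frac{878}{7} = - \frac{22096}{7} \approx -3156.6$)
$- \frac{2384}{F} = - \frac{2384}{- \frac{22096}{7}} = \left(-2384\right) \left(- \frac{7}{22096}\right) = \frac{1043}{1381}$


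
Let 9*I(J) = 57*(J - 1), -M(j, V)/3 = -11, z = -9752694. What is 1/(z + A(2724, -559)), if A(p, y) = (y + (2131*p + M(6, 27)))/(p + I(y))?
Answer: -1234/12043530873 ≈ -1.0246e-7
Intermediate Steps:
M(j, V) = 33 (M(j, V) = -3*(-11) = 33)
I(J) = -19/3 + 19*J/3 (I(J) = (57*(J - 1))/9 = (57*(-1 + J))/9 = (-57 + 57*J)/9 = -19/3 + 19*J/3)
A(p, y) = (33 + y + 2131*p)/(-19/3 + p + 19*y/3) (A(p, y) = (y + (2131*p + 33))/(p + (-19/3 + 19*y/3)) = (y + (33 + 2131*p))/(-19/3 + p + 19*y/3) = (33 + y + 2131*p)/(-19/3 + p + 19*y/3))
1/(z + A(2724, -559)) = 1/(-9752694 + 3*(33 - 559 + 2131*2724)/(-19 + 3*2724 + 19*(-559))) = 1/(-9752694 + 3*(33 - 559 + 5804844)/(-19 + 8172 - 10621)) = 1/(-9752694 + 3*5804318/(-2468)) = 1/(-9752694 + 3*(-1/2468)*5804318) = 1/(-9752694 - 8706477/1234) = 1/(-12043530873/1234) = -1234/12043530873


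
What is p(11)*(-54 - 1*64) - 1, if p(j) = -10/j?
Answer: 1169/11 ≈ 106.27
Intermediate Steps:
p(11)*(-54 - 1*64) - 1 = (-10/11)*(-54 - 1*64) - 1 = (-10*1/11)*(-54 - 64) - 1 = -10/11*(-118) - 1 = 1180/11 - 1 = 1169/11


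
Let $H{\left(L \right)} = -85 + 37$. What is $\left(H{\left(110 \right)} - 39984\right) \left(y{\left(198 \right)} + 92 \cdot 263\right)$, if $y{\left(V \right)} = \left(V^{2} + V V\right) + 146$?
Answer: $-4113288000$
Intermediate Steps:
$y{\left(V \right)} = 146 + 2 V^{2}$ ($y{\left(V \right)} = \left(V^{2} + V^{2}\right) + 146 = 2 V^{2} + 146 = 146 + 2 V^{2}$)
$H{\left(L \right)} = -48$
$\left(H{\left(110 \right)} - 39984\right) \left(y{\left(198 \right)} + 92 \cdot 263\right) = \left(-48 - 39984\right) \left(\left(146 + 2 \cdot 198^{2}\right) + 92 \cdot 263\right) = - 40032 \left(\left(146 + 2 \cdot 39204\right) + 24196\right) = - 40032 \left(\left(146 + 78408\right) + 24196\right) = - 40032 \left(78554 + 24196\right) = \left(-40032\right) 102750 = -4113288000$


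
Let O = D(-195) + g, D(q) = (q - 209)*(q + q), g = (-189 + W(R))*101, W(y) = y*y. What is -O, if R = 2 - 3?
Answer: -138572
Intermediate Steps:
R = -1
W(y) = y²
g = -18988 (g = (-189 + (-1)²)*101 = (-189 + 1)*101 = -188*101 = -18988)
D(q) = 2*q*(-209 + q) (D(q) = (-209 + q)*(2*q) = 2*q*(-209 + q))
O = 138572 (O = 2*(-195)*(-209 - 195) - 18988 = 2*(-195)*(-404) - 18988 = 157560 - 18988 = 138572)
-O = -1*138572 = -138572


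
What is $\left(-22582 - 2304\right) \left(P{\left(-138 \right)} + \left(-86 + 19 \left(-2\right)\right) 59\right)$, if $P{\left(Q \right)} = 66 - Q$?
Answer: $176989232$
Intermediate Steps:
$\left(-22582 - 2304\right) \left(P{\left(-138 \right)} + \left(-86 + 19 \left(-2\right)\right) 59\right) = \left(-22582 - 2304\right) \left(\left(66 - -138\right) + \left(-86 + 19 \left(-2\right)\right) 59\right) = - 24886 \left(\left(66 + 138\right) + \left(-86 - 38\right) 59\right) = - 24886 \left(204 - 7316\right) = \left(-24886\right) \left(-7112\right) = 176989232$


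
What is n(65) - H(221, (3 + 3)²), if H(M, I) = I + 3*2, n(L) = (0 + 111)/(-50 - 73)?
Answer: -1759/41 ≈ -42.902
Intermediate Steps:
n(L) = -37/41 (n(L) = 111/(-123) = 111*(-1/123) = -37/41)
H(M, I) = 6 + I (H(M, I) = I + 6 = 6 + I)
n(65) - H(221, (3 + 3)²) = -37/41 - (6 + (3 + 3)²) = -37/41 - (6 + 6²) = -37/41 - (6 + 36) = -37/41 - 1*42 = -37/41 - 42 = -1759/41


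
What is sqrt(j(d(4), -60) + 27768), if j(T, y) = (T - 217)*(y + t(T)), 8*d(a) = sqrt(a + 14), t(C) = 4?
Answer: sqrt(39920 - 21*sqrt(2)) ≈ 199.73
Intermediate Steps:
d(a) = sqrt(14 + a)/8 (d(a) = sqrt(a + 14)/8 = sqrt(14 + a)/8)
j(T, y) = (-217 + T)*(4 + y) (j(T, y) = (T - 217)*(y + 4) = (-217 + T)*(4 + y))
sqrt(j(d(4), -60) + 27768) = sqrt((-868 - 217*(-60) + 4*(sqrt(14 + 4)/8) + (sqrt(14 + 4)/8)*(-60)) + 27768) = sqrt((-868 + 13020 + 4*(sqrt(18)/8) + (sqrt(18)/8)*(-60)) + 27768) = sqrt((-868 + 13020 + 4*((3*sqrt(2))/8) + ((3*sqrt(2))/8)*(-60)) + 27768) = sqrt((-868 + 13020 + 4*(3*sqrt(2)/8) + (3*sqrt(2)/8)*(-60)) + 27768) = sqrt((-868 + 13020 + 3*sqrt(2)/2 - 45*sqrt(2)/2) + 27768) = sqrt((12152 - 21*sqrt(2)) + 27768) = sqrt(39920 - 21*sqrt(2))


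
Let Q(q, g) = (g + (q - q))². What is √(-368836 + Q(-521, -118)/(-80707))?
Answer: 4*I*√1240939366937/7337 ≈ 607.32*I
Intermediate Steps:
Q(q, g) = g² (Q(q, g) = (g + 0)² = g²)
√(-368836 + Q(-521, -118)/(-80707)) = √(-368836 + (-118)²/(-80707)) = √(-368836 + 13924*(-1/80707)) = √(-368836 - 13924/80707) = √(-29767660976/80707) = 4*I*√1240939366937/7337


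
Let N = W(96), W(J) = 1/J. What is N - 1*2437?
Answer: -233951/96 ≈ -2437.0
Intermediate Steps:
N = 1/96 ≈ 0.010417
N - 1*2437 = 1/96 - 1*2437 = 1/96 - 2437 = -233951/96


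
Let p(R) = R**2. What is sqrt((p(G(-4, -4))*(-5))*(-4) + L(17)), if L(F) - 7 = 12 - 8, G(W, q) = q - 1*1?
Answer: sqrt(511) ≈ 22.605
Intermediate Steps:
G(W, q) = -1 + q (G(W, q) = q - 1 = -1 + q)
L(F) = 11 (L(F) = 7 + (12 - 8) = 7 + 4 = 11)
sqrt((p(G(-4, -4))*(-5))*(-4) + L(17)) = sqrt(((-1 - 4)**2*(-5))*(-4) + 11) = sqrt(((-5)**2*(-5))*(-4) + 11) = sqrt((25*(-5))*(-4) + 11) = sqrt(-125*(-4) + 11) = sqrt(500 + 11) = sqrt(511)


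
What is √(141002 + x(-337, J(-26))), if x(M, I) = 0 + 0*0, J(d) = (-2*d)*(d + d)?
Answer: √141002 ≈ 375.50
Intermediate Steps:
J(d) = -4*d² (J(d) = (-2*d)*(2*d) = -4*d²)
x(M, I) = 0 (x(M, I) = 0 + 0 = 0)
√(141002 + x(-337, J(-26))) = √(141002 + 0) = √141002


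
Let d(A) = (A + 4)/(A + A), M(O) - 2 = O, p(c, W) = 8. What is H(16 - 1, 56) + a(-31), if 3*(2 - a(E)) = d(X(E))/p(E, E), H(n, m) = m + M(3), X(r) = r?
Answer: 31239/496 ≈ 62.982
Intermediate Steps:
M(O) = 2 + O
H(n, m) = 5 + m (H(n, m) = m + (2 + 3) = m + 5 = 5 + m)
d(A) = (4 + A)/(2*A) (d(A) = (4 + A)/((2*A)) = (4 + A)*(1/(2*A)) = (4 + A)/(2*A))
a(E) = 2 - (4 + E)/(48*E) (a(E) = 2 - (4 + E)/(2*E)/(3*8) = 2 - (4 + E)/(48*E))
H(16 - 1, 56) + a(-31) = (5 + 56) + (1/48)*(-4 + 95*(-31))/(-31) = 61 + (1/48)*(-1/31)*(-4 - 2945) = 61 + (1/48)*(-1/31)*(-2949) = 61 + 983/496 = 31239/496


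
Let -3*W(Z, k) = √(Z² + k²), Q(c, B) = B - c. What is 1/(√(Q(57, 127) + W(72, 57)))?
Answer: (70 - √937)^(-½) ≈ 0.15933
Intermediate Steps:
W(Z, k) = -√(Z² + k²)/3
1/(√(Q(57, 127) + W(72, 57))) = 1/(√((127 - 1*57) - √(72² + 57²)/3)) = 1/(√((127 - 57) - √(5184 + 3249)/3)) = 1/(√(70 - √937)) = (70 - √937)^(-½)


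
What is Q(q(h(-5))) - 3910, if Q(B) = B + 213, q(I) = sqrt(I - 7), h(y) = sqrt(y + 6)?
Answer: -3697 + I*sqrt(6) ≈ -3697.0 + 2.4495*I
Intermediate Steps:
h(y) = sqrt(6 + y)
q(I) = sqrt(-7 + I)
Q(B) = 213 + B
Q(q(h(-5))) - 3910 = (213 + sqrt(-7 + sqrt(6 - 5))) - 3910 = (213 + sqrt(-7 + sqrt(1))) - 3910 = (213 + sqrt(-7 + 1)) - 3910 = (213 + sqrt(-6)) - 3910 = (213 + I*sqrt(6)) - 3910 = -3697 + I*sqrt(6)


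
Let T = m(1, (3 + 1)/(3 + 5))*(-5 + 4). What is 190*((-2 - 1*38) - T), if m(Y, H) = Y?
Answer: -7410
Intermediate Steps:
T = -1 (T = 1*(-5 + 4) = 1*(-1) = -1)
190*((-2 - 1*38) - T) = 190*((-2 - 1*38) - 1*(-1)) = 190*((-2 - 38) + 1) = 190*(-40 + 1) = 190*(-39) = -7410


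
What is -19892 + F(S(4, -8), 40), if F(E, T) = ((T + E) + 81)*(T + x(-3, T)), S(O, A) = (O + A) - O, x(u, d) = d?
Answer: -10852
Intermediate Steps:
S(O, A) = A (S(O, A) = (A + O) - O = A)
F(E, T) = 2*T*(81 + E + T) (F(E, T) = ((T + E) + 81)*(T + T) = ((E + T) + 81)*(2*T) = (81 + E + T)*(2*T) = 2*T*(81 + E + T))
-19892 + F(S(4, -8), 40) = -19892 + 2*40*(81 - 8 + 40) = -19892 + 2*40*113 = -19892 + 9040 = -10852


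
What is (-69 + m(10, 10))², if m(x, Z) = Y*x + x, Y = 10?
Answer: 1681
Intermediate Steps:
m(x, Z) = 11*x (m(x, Z) = 10*x + x = 11*x)
(-69 + m(10, 10))² = (-69 + 11*10)² = (-69 + 110)² = 41² = 1681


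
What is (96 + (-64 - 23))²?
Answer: 81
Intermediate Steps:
(96 + (-64 - 23))² = (96 - 87)² = 9² = 81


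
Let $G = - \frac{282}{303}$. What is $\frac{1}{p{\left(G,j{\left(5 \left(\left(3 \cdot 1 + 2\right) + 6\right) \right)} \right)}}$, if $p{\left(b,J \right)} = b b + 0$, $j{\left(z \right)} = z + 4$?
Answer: $\frac{10201}{8836} \approx 1.1545$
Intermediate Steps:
$G = - \frac{94}{101}$ ($G = \left(-282\right) \frac{1}{303} = - \frac{94}{101} \approx -0.93069$)
$j{\left(z \right)} = 4 + z$
$p{\left(b,J \right)} = b^{2}$ ($p{\left(b,J \right)} = b^{2} + 0 = b^{2}$)
$\frac{1}{p{\left(G,j{\left(5 \left(\left(3 \cdot 1 + 2\right) + 6\right) \right)} \right)}} = \frac{1}{\left(- \frac{94}{101}\right)^{2}} = \frac{1}{\frac{8836}{10201}} = \frac{10201}{8836}$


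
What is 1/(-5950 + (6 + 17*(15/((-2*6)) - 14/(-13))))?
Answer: -52/309241 ≈ -0.00016815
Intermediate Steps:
1/(-5950 + (6 + 17*(15/((-2*6)) - 14/(-13)))) = 1/(-5950 + (6 + 17*(15/(-12) - 14*(-1/13)))) = 1/(-5950 + (6 + 17*(15*(-1/12) + 14/13))) = 1/(-5950 + (6 + 17*(-5/4 + 14/13))) = 1/(-5950 + (6 + 17*(-9/52))) = 1/(-5950 + (6 - 153/52)) = 1/(-5950 + 159/52) = 1/(-309241/52) = -52/309241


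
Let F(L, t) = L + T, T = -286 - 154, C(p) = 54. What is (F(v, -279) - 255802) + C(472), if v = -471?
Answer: -256659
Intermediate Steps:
T = -440
F(L, t) = -440 + L (F(L, t) = L - 440 = -440 + L)
(F(v, -279) - 255802) + C(472) = ((-440 - 471) - 255802) + 54 = (-911 - 255802) + 54 = -256713 + 54 = -256659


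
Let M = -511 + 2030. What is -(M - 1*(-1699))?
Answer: -3218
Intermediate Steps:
M = 1519
-(M - 1*(-1699)) = -(1519 - 1*(-1699)) = -(1519 + 1699) = -1*3218 = -3218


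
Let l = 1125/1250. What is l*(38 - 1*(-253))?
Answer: 2619/10 ≈ 261.90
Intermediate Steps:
l = 9/10 (l = 1125*(1/1250) = 9/10 ≈ 0.90000)
l*(38 - 1*(-253)) = 9*(38 - 1*(-253))/10 = 9*(38 + 253)/10 = (9/10)*291 = 2619/10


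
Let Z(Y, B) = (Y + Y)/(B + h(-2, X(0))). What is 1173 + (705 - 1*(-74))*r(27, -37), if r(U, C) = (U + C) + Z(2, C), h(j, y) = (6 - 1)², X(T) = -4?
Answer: -20630/3 ≈ -6876.7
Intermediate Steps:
h(j, y) = 25 (h(j, y) = 5² = 25)
Z(Y, B) = 2*Y/(25 + B) (Z(Y, B) = (Y + Y)/(B + 25) = (2*Y)/(25 + B) = 2*Y/(25 + B))
r(U, C) = C + U + 4/(25 + C) (r(U, C) = (U + C) + 2*2/(25 + C) = (C + U) + 4/(25 + C) = C + U + 4/(25 + C))
1173 + (705 - 1*(-74))*r(27, -37) = 1173 + (705 - 1*(-74))*((4 + (25 - 37)*(-37 + 27))/(25 - 37)) = 1173 + (705 + 74)*((4 - 12*(-10))/(-12)) = 1173 + 779*(-(4 + 120)/12) = 1173 + 779*(-1/12*124) = 1173 + 779*(-31/3) = 1173 - 24149/3 = -20630/3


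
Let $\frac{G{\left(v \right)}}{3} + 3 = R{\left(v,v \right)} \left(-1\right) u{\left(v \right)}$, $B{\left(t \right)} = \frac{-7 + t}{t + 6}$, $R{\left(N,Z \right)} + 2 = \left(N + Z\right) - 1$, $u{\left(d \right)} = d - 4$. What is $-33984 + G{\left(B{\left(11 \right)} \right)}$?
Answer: $- \frac{9832233}{289} \approx -34022.0$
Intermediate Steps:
$u{\left(d \right)} = -4 + d$
$R{\left(N,Z \right)} = -3 + N + Z$ ($R{\left(N,Z \right)} = -2 - \left(1 - N - Z\right) = -2 + \left(-1 + N + Z\right) = -3 + N + Z$)
$B{\left(t \right)} = \frac{-7 + t}{6 + t}$
$G{\left(v \right)} = -9 + 3 \left(-4 + v\right) \left(3 - 2 v\right)$ ($G{\left(v \right)} = -9 + 3 \left(-3 + v + v\right) \left(-1\right) \left(-4 + v\right) = -9 + 3 \left(-3 + 2 v\right) \left(-1\right) \left(-4 + v\right) = -9 + 3 \left(3 - 2 v\right) \left(-4 + v\right) = -9 + 3 \left(-4 + v\right) \left(3 - 2 v\right)$)
$-33984 + G{\left(B{\left(11 \right)} \right)} = -33984 - \left(45 + 6 \frac{\left(-7 + 11\right)^{2}}{\left(6 + 11\right)^{2}} - \frac{33 \left(-7 + 11\right)}{6 + 11}\right) = -33984 - \left(45 + \frac{96}{289} - 33 \cdot \frac{1}{17} \cdot 4\right) = -33984 - \left(45 + \frac{96}{289} - \frac{33}{17} \cdot 4\right) = -33984 - \left(\frac{633}{17} + \frac{96}{289}\right) = -33984 - \frac{10857}{289} = - \frac{9832233}{289}$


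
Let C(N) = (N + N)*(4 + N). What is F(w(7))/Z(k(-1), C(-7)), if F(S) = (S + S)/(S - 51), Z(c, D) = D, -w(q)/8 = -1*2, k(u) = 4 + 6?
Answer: -16/735 ≈ -0.021769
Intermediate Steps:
k(u) = 10
C(N) = 2*N*(4 + N) (C(N) = (2*N)*(4 + N) = 2*N*(4 + N))
w(q) = 16 (w(q) = -(-8)*2 = -8*(-2) = 16)
F(S) = 2*S/(-51 + S) (F(S) = (2*S)/(-51 + S) = 2*S/(-51 + S))
F(w(7))/Z(k(-1), C(-7)) = (2*16/(-51 + 16))/((2*(-7)*(4 - 7))) = (2*16/(-35))/((2*(-7)*(-3))) = (2*16*(-1/35))/42 = -32/35*1/42 = -16/735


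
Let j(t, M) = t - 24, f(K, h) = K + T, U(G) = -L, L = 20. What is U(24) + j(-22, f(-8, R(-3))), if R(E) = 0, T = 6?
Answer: -66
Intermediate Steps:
U(G) = -20 (U(G) = -1*20 = -20)
f(K, h) = 6 + K (f(K, h) = K + 6 = 6 + K)
j(t, M) = -24 + t
U(24) + j(-22, f(-8, R(-3))) = -20 + (-24 - 22) = -20 - 46 = -66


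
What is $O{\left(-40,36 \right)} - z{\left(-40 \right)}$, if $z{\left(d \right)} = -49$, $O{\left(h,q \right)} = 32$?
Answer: $81$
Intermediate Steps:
$O{\left(-40,36 \right)} - z{\left(-40 \right)} = 32 - -49 = 32 + 49 = 81$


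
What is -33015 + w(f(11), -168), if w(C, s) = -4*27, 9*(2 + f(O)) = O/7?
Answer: -33123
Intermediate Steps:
f(O) = -2 + O/63 (f(O) = -2 + (O/7)/9 = -2 + O/63)
w(C, s) = -108
-33015 + w(f(11), -168) = -33015 - 108 = -33123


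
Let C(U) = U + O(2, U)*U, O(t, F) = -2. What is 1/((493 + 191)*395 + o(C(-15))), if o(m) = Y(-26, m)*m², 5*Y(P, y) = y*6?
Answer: 1/274230 ≈ 3.6466e-6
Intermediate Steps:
Y(P, y) = 6*y/5 (Y(P, y) = (y*6)/5 = (6*y)/5 = 6*y/5)
C(U) = -U (C(U) = U - 2*U = -U)
o(m) = 6*m³/5 (o(m) = (6*m/5)*m² = 6*m³/5)
1/((493 + 191)*395 + o(C(-15))) = 1/((493 + 191)*395 + 6*(-1*(-15))³/5) = 1/(684*395 + (6/5)*15³) = 1/(270180 + (6/5)*3375) = 1/(270180 + 4050) = 1/274230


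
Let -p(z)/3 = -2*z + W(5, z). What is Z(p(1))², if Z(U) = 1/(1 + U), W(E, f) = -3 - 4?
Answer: 1/784 ≈ 0.0012755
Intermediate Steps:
W(E, f) = -7
p(z) = 21 + 6*z (p(z) = -3*(-2*z - 7) = -3*(-7 - 2*z) = 21 + 6*z)
Z(p(1))² = (1/(1 + (21 + 6*1)))² = (1/(1 + (21 + 6)))² = (1/(1 + 27))² = (1/28)² = 1/784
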